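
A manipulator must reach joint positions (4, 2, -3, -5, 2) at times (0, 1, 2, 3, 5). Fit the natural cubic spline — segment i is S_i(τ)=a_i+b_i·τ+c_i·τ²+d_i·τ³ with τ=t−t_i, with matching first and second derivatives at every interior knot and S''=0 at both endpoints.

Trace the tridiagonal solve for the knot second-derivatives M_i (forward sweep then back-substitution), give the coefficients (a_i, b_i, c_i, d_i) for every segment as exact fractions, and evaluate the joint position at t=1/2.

  seg 0: a=4 b=-181/172 c=0 d=-163/172
  seg 1: a=2 b=-335/86 c=-489/172 d=299/172
  seg 2: a=-3 b=-751/172 c=102/43 d=-1/172
  seg 3: a=-5 b=31/86 c=405/172 d=-135/344
S(1/2) = 4617/1376

Δ: Δ0=-2, Δ1=-5, Δ2=-2, Δ3=7/2
row 1: diag=4, rhs=-18; c'=1/4, d'=-9/2
row 2: denom=4−1·1/4=15/4; d'=(18−1·-9/2)/(15/4)=6
row 3: denom=6−1·4/15=86/15; d'=(33−1·6)/(86/15)=405/86
back: M3=405/86
back: M2=6−4/15·405/86=204/43
back: M1=-9/2−1/4·204/43=-489/86
M: M0=0, M1=-489/86, M2=204/43, M3=405/86, M4=0
seg 0: a=4, c=M0/2=0, d=(M1−M0)/(6·1)=-163/172, b=Δ0−h0·(2M0+M1)/6=-181/172
seg 1: a=2, c=M1/2=-489/172, d=(M2−M1)/(6·1)=299/172, b=Δ1−h1·(2M1+M2)/6=-335/86
seg 2: a=-3, c=M2/2=102/43, d=(M3−M2)/(6·1)=-1/172, b=Δ2−h2·(2M2+M3)/6=-751/172
seg 3: a=-5, c=M3/2=405/172, d=(M4−M3)/(6·2)=-135/344, b=Δ3−h3·(2M3+M4)/6=31/86
t_q=1/2 → seg 0, τ=1/2; S=4+-181/172·τ+0·τ²+-163/172·τ³=4617/1376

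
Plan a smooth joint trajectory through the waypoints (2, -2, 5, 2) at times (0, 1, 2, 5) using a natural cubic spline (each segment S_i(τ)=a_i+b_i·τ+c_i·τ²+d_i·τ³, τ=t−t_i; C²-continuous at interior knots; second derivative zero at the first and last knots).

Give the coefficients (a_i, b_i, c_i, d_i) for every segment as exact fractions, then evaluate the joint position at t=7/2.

  seg 0: a=2 b=-220/31 c=0 d=96/31
  seg 1: a=-2 b=68/31 c=288/31 d=-139/31
  seg 2: a=5 b=227/31 c=-129/31 d=43/93
S(7/2) = 2029/248

Δ: Δ0=-4, Δ1=7, Δ2=-1
row 1: diag=4, rhs=66; c'=1/4, d'=33/2
row 2: denom=8−1·1/4=31/4; d'=(-48−1·33/2)/(31/4)=-258/31
back: M2=-258/31
back: M1=33/2−1/4·-258/31=576/31
M: M0=0, M1=576/31, M2=-258/31, M3=0
seg 0: a=2, c=M0/2=0, d=(M1−M0)/(6·1)=96/31, b=Δ0−h0·(2M0+M1)/6=-220/31
seg 1: a=-2, c=M1/2=288/31, d=(M2−M1)/(6·1)=-139/31, b=Δ1−h1·(2M1+M2)/6=68/31
seg 2: a=5, c=M2/2=-129/31, d=(M3−M2)/(6·3)=43/93, b=Δ2−h2·(2M2+M3)/6=227/31
t_q=7/2 → seg 2, τ=3/2; S=5+227/31·τ+-129/31·τ²+43/93·τ³=2029/248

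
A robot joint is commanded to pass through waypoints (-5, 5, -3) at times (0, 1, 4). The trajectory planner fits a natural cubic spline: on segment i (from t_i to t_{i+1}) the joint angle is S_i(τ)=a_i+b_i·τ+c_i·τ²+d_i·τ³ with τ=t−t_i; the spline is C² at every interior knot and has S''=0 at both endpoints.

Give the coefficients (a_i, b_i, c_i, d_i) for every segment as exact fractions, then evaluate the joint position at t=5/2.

  seg 0: a=-5 b=139/12 c=0 d=-19/12
  seg 1: a=5 b=41/6 c=-19/4 d=19/36
S(5/2) = 203/32

Δ: Δ0=10, Δ1=-8/3
row 1: diag=8, rhs=-76; c'=3/8, d'=-19/2
back: M1=-19/2
M: M0=0, M1=-19/2, M2=0
seg 0: a=-5, c=M0/2=0, d=(M1−M0)/(6·1)=-19/12, b=Δ0−h0·(2M0+M1)/6=139/12
seg 1: a=5, c=M1/2=-19/4, d=(M2−M1)/(6·3)=19/36, b=Δ1−h1·(2M1+M2)/6=41/6
t_q=5/2 → seg 1, τ=3/2; S=5+41/6·τ+-19/4·τ²+19/36·τ³=203/32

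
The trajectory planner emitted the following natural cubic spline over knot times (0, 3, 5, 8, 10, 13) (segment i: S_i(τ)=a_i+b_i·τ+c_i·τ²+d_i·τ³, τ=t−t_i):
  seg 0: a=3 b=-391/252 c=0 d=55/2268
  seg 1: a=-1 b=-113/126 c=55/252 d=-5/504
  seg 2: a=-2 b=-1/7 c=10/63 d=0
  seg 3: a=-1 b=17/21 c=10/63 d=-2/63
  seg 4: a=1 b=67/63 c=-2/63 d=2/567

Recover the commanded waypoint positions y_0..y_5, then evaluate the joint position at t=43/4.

y_0 = S_0(0) = a_0 = 3
y_1 = S_1(0) = a_1 = -1
y_2 = S_2(0) = a_2 = -2
y_3 = S_3(0) = a_3 = -1
y_4 = S_4(0) = a_4 = 1
y_5 = S_4(3) = 4
t_q=43/4 is in segment 4 (τ=3/4); S_4(τ)=57/32

y_0=3 y_1=-1 y_2=-2 y_3=-1 y_4=1 y_5=4
S(43/4) = 57/32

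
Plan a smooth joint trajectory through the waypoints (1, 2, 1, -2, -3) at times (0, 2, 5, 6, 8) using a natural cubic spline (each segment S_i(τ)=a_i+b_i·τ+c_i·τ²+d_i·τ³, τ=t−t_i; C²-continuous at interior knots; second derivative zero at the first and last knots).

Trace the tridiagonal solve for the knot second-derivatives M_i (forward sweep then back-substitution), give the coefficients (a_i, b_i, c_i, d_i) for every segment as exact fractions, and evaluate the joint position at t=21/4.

Δ: Δ0=1/2, Δ1=-1/3, Δ2=-3, Δ3=-1/2
row 1: diag=10, rhs=-5; c'=3/10, d'=-1/2
row 2: denom=8−3·3/10=71/10; d'=(-16−3·-1/2)/(71/10)=-145/71
row 3: denom=6−1·10/71=416/71; d'=(15−1·-145/71)/(416/71)=605/208
back: M3=605/208
back: M2=-145/71−10/71·605/208=-255/104
back: M1=-1/2−3/10·-255/104=49/208
M: M0=0, M1=49/208, M2=-255/104, M3=605/208, M4=0
seg 0: a=1, c=M0/2=0, d=(M1−M0)/(6·2)=49/2496, b=Δ0−h0·(2M0+M1)/6=263/624
seg 1: a=2, c=M1/2=49/416, d=(M2−M1)/(6·3)=-43/288, b=Δ1−h1·(2M1+M2)/6=205/312
seg 2: a=1, c=M2/2=-255/208, d=(M3−M2)/(6·1)=1115/1248, b=Δ2−h2·(2M2+M3)/6=-3329/1248
seg 3: a=-2, c=M3/2=605/416, d=(M4−M3)/(6·2)=-605/2496, b=Δ3−h3·(2M3+M4)/6=-761/312
t_q=21/4 → seg 2, τ=1/4; S=1+-3329/1248·τ+-255/208·τ²+1115/1248·τ³=7201/26624

  seg 0: a=1 b=263/624 c=0 d=49/2496
  seg 1: a=2 b=205/312 c=49/416 d=-43/288
  seg 2: a=1 b=-3329/1248 c=-255/208 d=1115/1248
  seg 3: a=-2 b=-761/312 c=605/416 d=-605/2496
S(21/4) = 7201/26624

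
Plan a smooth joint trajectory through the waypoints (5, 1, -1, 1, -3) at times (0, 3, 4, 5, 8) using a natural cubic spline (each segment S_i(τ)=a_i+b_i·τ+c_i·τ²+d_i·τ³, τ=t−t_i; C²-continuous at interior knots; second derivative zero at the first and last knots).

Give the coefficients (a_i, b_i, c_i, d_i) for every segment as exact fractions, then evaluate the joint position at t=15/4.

Δ: Δ0=-4/3, Δ1=-2, Δ2=2, Δ3=-4/3
row 1: diag=8, rhs=-4; c'=1/8, d'=-1/2
row 2: denom=4−1·1/8=31/8; d'=(24−1·-1/2)/(31/8)=196/31
row 3: denom=8−1·8/31=240/31; d'=(-20−1·196/31)/(240/31)=-17/5
back: M3=-17/5
back: M2=196/31−8/31·-17/5=36/5
back: M1=-1/2−1/8·36/5=-7/5
M: M0=0, M1=-7/5, M2=36/5, M3=-17/5, M4=0
seg 0: a=5, c=M0/2=0, d=(M1−M0)/(6·3)=-7/90, b=Δ0−h0·(2M0+M1)/6=-19/30
seg 1: a=1, c=M1/2=-7/10, d=(M2−M1)/(6·1)=43/30, b=Δ1−h1·(2M1+M2)/6=-41/15
seg 2: a=-1, c=M2/2=18/5, d=(M3−M2)/(6·1)=-53/30, b=Δ2−h2·(2M2+M3)/6=1/6
seg 3: a=1, c=M3/2=-17/10, d=(M4−M3)/(6·3)=17/90, b=Δ3−h3·(2M3+M4)/6=31/15
t_q=15/4 → seg 1, τ=3/4; S=1+-41/15·τ+-7/10·τ²+43/30·τ³=-537/640

  seg 0: a=5 b=-19/30 c=0 d=-7/90
  seg 1: a=1 b=-41/15 c=-7/10 d=43/30
  seg 2: a=-1 b=1/6 c=18/5 d=-53/30
  seg 3: a=1 b=31/15 c=-17/10 d=17/90
S(15/4) = -537/640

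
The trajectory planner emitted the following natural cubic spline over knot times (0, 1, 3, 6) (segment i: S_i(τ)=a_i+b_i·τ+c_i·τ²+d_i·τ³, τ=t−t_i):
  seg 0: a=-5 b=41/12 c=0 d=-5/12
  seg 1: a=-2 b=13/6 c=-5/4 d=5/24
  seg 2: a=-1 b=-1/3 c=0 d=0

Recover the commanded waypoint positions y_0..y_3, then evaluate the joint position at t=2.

y_0 = S_0(0) = a_0 = -5
y_1 = S_1(0) = a_1 = -2
y_2 = S_2(0) = a_2 = -1
y_3 = S_2(3) = -2
t_q=2 is in segment 1 (τ=1); S_1(τ)=-7/8

y_0=-5 y_1=-2 y_2=-1 y_3=-2
S(2) = -7/8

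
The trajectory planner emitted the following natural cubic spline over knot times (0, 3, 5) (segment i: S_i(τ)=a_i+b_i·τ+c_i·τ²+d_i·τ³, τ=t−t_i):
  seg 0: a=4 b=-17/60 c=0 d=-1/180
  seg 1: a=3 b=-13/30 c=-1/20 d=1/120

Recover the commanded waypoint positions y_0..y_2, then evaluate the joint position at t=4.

y_0 = S_0(0) = a_0 = 4
y_1 = S_1(0) = a_1 = 3
y_2 = S_1(2) = 2
t_q=4 is in segment 1 (τ=1); S_1(τ)=101/40

y_0=4 y_1=3 y_2=2
S(4) = 101/40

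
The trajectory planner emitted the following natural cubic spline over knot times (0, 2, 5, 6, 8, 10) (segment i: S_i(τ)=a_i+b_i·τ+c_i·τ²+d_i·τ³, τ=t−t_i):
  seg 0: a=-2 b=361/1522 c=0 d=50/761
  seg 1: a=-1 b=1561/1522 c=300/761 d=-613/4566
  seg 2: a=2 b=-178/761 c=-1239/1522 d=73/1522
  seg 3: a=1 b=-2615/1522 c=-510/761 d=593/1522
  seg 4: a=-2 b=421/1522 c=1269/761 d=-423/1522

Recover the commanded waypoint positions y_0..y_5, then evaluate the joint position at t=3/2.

y_0 = S_0(0) = a_0 = -2
y_1 = S_1(0) = a_1 = -1
y_2 = S_2(0) = a_2 = 2
y_3 = S_3(0) = a_3 = 1
y_4 = S_4(0) = a_4 = -2
y_5 = S_4(2) = 3
t_q=3/2 is in segment 0 (τ=3/2); S_0(τ)=-2165/1522

y_0=-2 y_1=-1 y_2=2 y_3=1 y_4=-2 y_5=3
S(3/2) = -2165/1522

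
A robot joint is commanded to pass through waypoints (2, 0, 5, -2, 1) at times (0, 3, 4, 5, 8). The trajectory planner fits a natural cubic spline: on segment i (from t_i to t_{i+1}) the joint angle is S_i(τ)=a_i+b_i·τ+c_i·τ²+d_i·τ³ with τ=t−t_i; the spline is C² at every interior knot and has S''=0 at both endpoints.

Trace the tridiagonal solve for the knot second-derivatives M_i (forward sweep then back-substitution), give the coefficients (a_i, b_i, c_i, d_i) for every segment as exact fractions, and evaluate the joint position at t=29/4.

  seg 0: a=2 b=-333/80 c=0 d=839/2160
  seg 1: a=0 b=253/40 c=839/240 d=-1157/240
  seg 2: a=5 b=-55/48 c=-329/30 d=409/80
  seg 3: a=-2 b=-929/120 c=1049/240 d=-1049/2160
S(29/4) = -2891/1024

Δ: Δ0=-2/3, Δ1=5, Δ2=-7, Δ3=1
row 1: diag=8, rhs=34; c'=1/8, d'=17/4
row 2: denom=4−1·1/8=31/8; d'=(-72−1·17/4)/(31/8)=-610/31
row 3: denom=8−1·8/31=240/31; d'=(48−1·-610/31)/(240/31)=1049/120
back: M3=1049/120
back: M2=-610/31−8/31·1049/120=-329/15
back: M1=17/4−1/8·-329/15=839/120
M: M0=0, M1=839/120, M2=-329/15, M3=1049/120, M4=0
seg 0: a=2, c=M0/2=0, d=(M1−M0)/(6·3)=839/2160, b=Δ0−h0·(2M0+M1)/6=-333/80
seg 1: a=0, c=M1/2=839/240, d=(M2−M1)/(6·1)=-1157/240, b=Δ1−h1·(2M1+M2)/6=253/40
seg 2: a=5, c=M2/2=-329/30, d=(M3−M2)/(6·1)=409/80, b=Δ2−h2·(2M2+M3)/6=-55/48
seg 3: a=-2, c=M3/2=1049/240, d=(M4−M3)/(6·3)=-1049/2160, b=Δ3−h3·(2M3+M4)/6=-929/120
t_q=29/4 → seg 3, τ=9/4; S=-2+-929/120·τ+1049/240·τ²+-1049/2160·τ³=-2891/1024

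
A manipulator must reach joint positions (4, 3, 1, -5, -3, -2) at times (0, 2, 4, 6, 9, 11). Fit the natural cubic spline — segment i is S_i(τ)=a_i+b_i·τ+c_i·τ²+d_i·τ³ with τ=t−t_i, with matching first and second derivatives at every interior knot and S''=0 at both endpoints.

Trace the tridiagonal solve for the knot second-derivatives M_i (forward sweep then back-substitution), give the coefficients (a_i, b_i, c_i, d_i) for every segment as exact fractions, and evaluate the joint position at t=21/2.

Δ: Δ0=-1/2, Δ1=-1, Δ2=-3, Δ3=2/3, Δ4=1/2
row 1: diag=8, rhs=-3; c'=1/4, d'=-3/8
row 2: denom=8−2·1/4=15/2; d'=(-12−2·-3/8)/(15/2)=-3/2
row 3: denom=10−2·4/15=142/15; d'=(22−2·-3/2)/(142/15)=375/142
row 4: denom=10−3·45/142=1285/142; d'=(-1−3·375/142)/(1285/142)=-1267/1285
back: M4=-1267/1285
back: M3=375/142−45/142·-1267/1285=759/257
back: M2=-3/2−4/15·759/257=-5879/2570
back: M1=-3/8−1/4·-5879/2570=253/1285
M: M0=0, M1=253/1285, M2=-5879/2570, M3=759/257, M4=-1267/1285, M5=0
seg 0: a=4, c=M0/2=0, d=(M1−M0)/(6·2)=253/15420, b=Δ0−h0·(2M0+M1)/6=-4361/7710
seg 1: a=3, c=M1/2=253/2570, d=(M2−M1)/(6·2)=-1277/6168, b=Δ1−h1·(2M1+M2)/6=-2843/7710
seg 2: a=1, c=M2/2=-5879/5140, d=(M3−M2)/(6·2)=13469/30840, b=Δ2−h2·(2M2+M3)/6=-9481/3855
seg 3: a=-5, c=M3/2=759/514, d=(M4−M3)/(6·3)=-2531/11565, b=Δ3−h3·(2M3+M4)/6=-13829/7710
seg 4: a=-3, c=M4/2=-1267/2570, d=(M5−M4)/(6·2)=1267/15420, b=Δ4−h4·(2M4+M5)/6=8923/7710
t_q=21/2 → seg 4, τ=3/2; S=-3+8923/7710·τ+-1267/2570·τ²+1267/15420·τ³=-17237/8224

  seg 0: a=4 b=-4361/7710 c=0 d=253/15420
  seg 1: a=3 b=-2843/7710 c=253/2570 d=-1277/6168
  seg 2: a=1 b=-9481/3855 c=-5879/5140 d=13469/30840
  seg 3: a=-5 b=-13829/7710 c=759/514 d=-2531/11565
  seg 4: a=-3 b=8923/7710 c=-1267/2570 d=1267/15420
S(21/2) = -17237/8224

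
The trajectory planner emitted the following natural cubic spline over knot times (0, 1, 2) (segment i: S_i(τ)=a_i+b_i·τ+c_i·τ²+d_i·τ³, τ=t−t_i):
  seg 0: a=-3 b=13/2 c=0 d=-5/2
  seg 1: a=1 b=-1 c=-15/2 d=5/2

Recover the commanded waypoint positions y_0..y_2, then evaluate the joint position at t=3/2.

y_0 = S_0(0) = a_0 = -3
y_1 = S_1(0) = a_1 = 1
y_2 = S_1(1) = -5
t_q=3/2 is in segment 1 (τ=1/2); S_1(τ)=-17/16

y_0=-3 y_1=1 y_2=-5
S(3/2) = -17/16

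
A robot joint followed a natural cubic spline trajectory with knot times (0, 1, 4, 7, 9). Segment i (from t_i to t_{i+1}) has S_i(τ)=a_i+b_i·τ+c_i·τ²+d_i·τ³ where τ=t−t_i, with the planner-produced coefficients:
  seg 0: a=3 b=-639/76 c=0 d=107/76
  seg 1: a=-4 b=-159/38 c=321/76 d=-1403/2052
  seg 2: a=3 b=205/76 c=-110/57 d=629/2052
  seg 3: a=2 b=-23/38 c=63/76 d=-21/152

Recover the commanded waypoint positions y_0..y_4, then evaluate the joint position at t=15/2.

y_0=3 y_1=-4 y_2=3 y_3=2 y_4=3
S(15/2) = 2295/1216

y_0 = S_0(0) = a_0 = 3
y_1 = S_1(0) = a_1 = -4
y_2 = S_2(0) = a_2 = 3
y_3 = S_3(0) = a_3 = 2
y_4 = S_3(2) = 3
t_q=15/2 is in segment 3 (τ=1/2); S_3(τ)=2295/1216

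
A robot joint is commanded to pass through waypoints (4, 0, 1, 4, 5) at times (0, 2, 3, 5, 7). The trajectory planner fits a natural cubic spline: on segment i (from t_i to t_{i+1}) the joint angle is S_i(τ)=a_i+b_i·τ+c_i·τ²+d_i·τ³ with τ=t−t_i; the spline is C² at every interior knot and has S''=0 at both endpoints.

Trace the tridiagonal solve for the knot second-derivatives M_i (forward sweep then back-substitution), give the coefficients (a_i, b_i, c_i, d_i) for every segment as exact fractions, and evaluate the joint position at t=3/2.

Δ: Δ0=-2, Δ1=1, Δ2=3/2, Δ3=1/2
row 1: diag=6, rhs=18; c'=1/6, d'=3
row 2: denom=6−1·1/6=35/6; d'=(3−1·3)/(35/6)=0
row 3: denom=8−2·12/35=256/35; d'=(-6−2·0)/(256/35)=-105/128
back: M3=-105/128
back: M2=0−12/35·-105/128=9/32
back: M1=3−1/6·9/32=189/64
M: M0=0, M1=189/64, M2=9/32, M3=-105/128, M4=0
seg 0: a=4, c=M0/2=0, d=(M1−M0)/(6·2)=63/256, b=Δ0−h0·(2M0+M1)/6=-191/64
seg 1: a=0, c=M1/2=189/128, d=(M2−M1)/(6·1)=-57/128, b=Δ1−h1·(2M1+M2)/6=-1/32
seg 2: a=1, c=M2/2=9/64, d=(M3−M2)/(6·2)=-47/512, b=Δ2−h2·(2M2+M3)/6=203/128
seg 3: a=4, c=M3/2=-105/256, d=(M4−M3)/(6·2)=35/512, b=Δ3−h3·(2M3+M4)/6=67/64
t_q=3/2 → seg 0, τ=3/2; S=4+-191/64·τ+0·τ²+63/256·τ³=725/2048

  seg 0: a=4 b=-191/64 c=0 d=63/256
  seg 1: a=0 b=-1/32 c=189/128 d=-57/128
  seg 2: a=1 b=203/128 c=9/64 d=-47/512
  seg 3: a=4 b=67/64 c=-105/256 d=35/512
S(3/2) = 725/2048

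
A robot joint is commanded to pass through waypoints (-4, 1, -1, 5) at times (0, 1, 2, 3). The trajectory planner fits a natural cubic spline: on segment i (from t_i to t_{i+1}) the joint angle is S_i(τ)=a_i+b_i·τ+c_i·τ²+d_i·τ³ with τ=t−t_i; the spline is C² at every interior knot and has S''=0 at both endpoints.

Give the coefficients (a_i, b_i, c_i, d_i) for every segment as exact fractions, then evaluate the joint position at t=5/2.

Δ: Δ0=5, Δ1=-2, Δ2=6
row 1: diag=4, rhs=-42; c'=1/4, d'=-21/2
row 2: denom=4−1·1/4=15/4; d'=(48−1·-21/2)/(15/4)=78/5
back: M2=78/5
back: M1=-21/2−1/4·78/5=-72/5
M: M0=0, M1=-72/5, M2=78/5, M3=0
seg 0: a=-4, c=M0/2=0, d=(M1−M0)/(6·1)=-12/5, b=Δ0−h0·(2M0+M1)/6=37/5
seg 1: a=1, c=M1/2=-36/5, d=(M2−M1)/(6·1)=5, b=Δ1−h1·(2M1+M2)/6=1/5
seg 2: a=-1, c=M2/2=39/5, d=(M3−M2)/(6·1)=-13/5, b=Δ2−h2·(2M2+M3)/6=4/5
t_q=5/2 → seg 2, τ=1/2; S=-1+4/5·τ+39/5·τ²+-13/5·τ³=41/40

  seg 0: a=-4 b=37/5 c=0 d=-12/5
  seg 1: a=1 b=1/5 c=-36/5 d=5
  seg 2: a=-1 b=4/5 c=39/5 d=-13/5
S(5/2) = 41/40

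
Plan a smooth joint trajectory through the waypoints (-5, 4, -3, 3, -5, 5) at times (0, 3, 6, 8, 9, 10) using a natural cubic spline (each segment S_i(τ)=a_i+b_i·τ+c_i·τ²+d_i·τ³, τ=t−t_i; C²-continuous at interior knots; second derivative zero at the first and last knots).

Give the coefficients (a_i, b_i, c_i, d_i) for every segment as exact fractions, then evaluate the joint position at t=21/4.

Δ: Δ0=3, Δ1=-7/3, Δ2=3, Δ3=-8, Δ4=10
row 1: diag=12, rhs=-32; c'=1/4, d'=-8/3
row 2: denom=10−3·1/4=37/4; d'=(32−3·-8/3)/(37/4)=160/37
row 3: denom=6−2·8/37=206/37; d'=(-66−2·160/37)/(206/37)=-1381/103
row 4: denom=4−1·37/206=787/206; d'=(108−1·-1381/103)/(787/206)=25010/787
back: M4=25010/787
back: M3=-1381/103−37/206·25010/787=-15044/787
back: M2=160/37−8/37·-15044/787=6656/787
back: M1=-8/3−1/4·6656/787=-11288/2361
M: M0=0, M1=-11288/2361, M2=6656/787, M3=-15044/787, M4=25010/787, M5=0
seg 0: a=-5, c=M0/2=0, d=(M1−M0)/(6·3)=-5644/21249, b=Δ0−h0·(2M0+M1)/6=12727/2361
seg 1: a=4, c=M1/2=-5644/2361, d=(M2−M1)/(6·3)=15628/21249, b=Δ1−h1·(2M1+M2)/6=-4205/2361
seg 2: a=-3, c=M2/2=3328/787, d=(M3−M2)/(6·2)=-5425/2361, b=Δ2−h2·(2M2+M3)/6=8815/2361
seg 3: a=3, c=M3/2=-7522/787, d=(M4−M3)/(6·1)=20027/2361, b=Δ3−h3·(2M3+M4)/6=-16349/2361
seg 4: a=-5, c=M4/2=12505/787, d=(M5−M4)/(6·1)=-12505/2361, b=Δ4−h4·(2M4+M5)/6=-1400/2361
t_q=21/4 → seg 1, τ=9/4; S=4+-4205/2361·τ+-5644/2361·τ²+15628/21249·τ³=-46991/12592

  seg 0: a=-5 b=12727/2361 c=0 d=-5644/21249
  seg 1: a=4 b=-4205/2361 c=-5644/2361 d=15628/21249
  seg 2: a=-3 b=8815/2361 c=3328/787 d=-5425/2361
  seg 3: a=3 b=-16349/2361 c=-7522/787 d=20027/2361
  seg 4: a=-5 b=-1400/2361 c=12505/787 d=-12505/2361
S(21/4) = -46991/12592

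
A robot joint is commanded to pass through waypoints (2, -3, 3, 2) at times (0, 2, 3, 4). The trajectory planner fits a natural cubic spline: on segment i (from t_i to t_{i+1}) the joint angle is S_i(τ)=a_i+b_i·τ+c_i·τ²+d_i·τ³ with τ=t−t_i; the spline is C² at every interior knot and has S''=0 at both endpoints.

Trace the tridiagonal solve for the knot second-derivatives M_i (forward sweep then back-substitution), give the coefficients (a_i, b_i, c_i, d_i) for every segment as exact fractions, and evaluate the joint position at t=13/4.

Δ: Δ0=-5/2, Δ1=6, Δ2=-1
row 1: diag=6, rhs=51; c'=1/6, d'=17/2
row 2: denom=4−1·1/6=23/6; d'=(-42−1·17/2)/(23/6)=-303/23
back: M2=-303/23
back: M1=17/2−1/6·-303/23=246/23
M: M0=0, M1=246/23, M2=-303/23, M3=0
seg 0: a=2, c=M0/2=0, d=(M1−M0)/(6·2)=41/46, b=Δ0−h0·(2M0+M1)/6=-279/46
seg 1: a=-3, c=M1/2=123/23, d=(M2−M1)/(6·1)=-183/46, b=Δ1−h1·(2M1+M2)/6=213/46
seg 2: a=3, c=M2/2=-303/46, d=(M3−M2)/(6·1)=101/46, b=Δ2−h2·(2M2+M3)/6=78/23
t_q=13/4 → seg 2, τ=1/4; S=3+78/23·τ+-303/46·τ²+101/46·τ³=10217/2944

  seg 0: a=2 b=-279/46 c=0 d=41/46
  seg 1: a=-3 b=213/46 c=123/23 d=-183/46
  seg 2: a=3 b=78/23 c=-303/46 d=101/46
S(13/4) = 10217/2944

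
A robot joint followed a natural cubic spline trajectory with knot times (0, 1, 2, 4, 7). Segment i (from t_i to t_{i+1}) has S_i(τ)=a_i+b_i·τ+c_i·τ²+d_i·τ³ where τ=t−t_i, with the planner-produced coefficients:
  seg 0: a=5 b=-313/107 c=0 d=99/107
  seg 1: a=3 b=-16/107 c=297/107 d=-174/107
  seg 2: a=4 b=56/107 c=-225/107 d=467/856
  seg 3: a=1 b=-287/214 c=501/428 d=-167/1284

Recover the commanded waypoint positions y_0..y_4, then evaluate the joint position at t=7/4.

y_0 = S_0(0) = a_0 = 5
y_1 = S_1(0) = a_1 = 3
y_2 = S_2(0) = a_2 = 4
y_3 = S_3(0) = a_3 = 1
y_4 = S_3(3) = 4
t_q=7/4 is in segment 1 (τ=3/4); S_1(τ)=12885/3424

y_0=5 y_1=3 y_2=4 y_3=1 y_4=4
S(7/4) = 12885/3424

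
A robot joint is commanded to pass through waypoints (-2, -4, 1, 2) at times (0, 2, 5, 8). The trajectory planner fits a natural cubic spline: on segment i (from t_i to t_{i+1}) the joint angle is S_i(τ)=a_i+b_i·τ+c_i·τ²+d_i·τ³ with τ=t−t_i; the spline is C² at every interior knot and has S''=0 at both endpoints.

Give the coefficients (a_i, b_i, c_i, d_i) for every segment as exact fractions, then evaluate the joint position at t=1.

Δ: Δ0=-1, Δ1=5/3, Δ2=1/3
row 1: diag=10, rhs=16; c'=3/10, d'=8/5
row 2: denom=12−3·3/10=111/10; d'=(-8−3·8/5)/(111/10)=-128/111
back: M2=-128/111
back: M1=8/5−3/10·-128/111=72/37
M: M0=0, M1=72/37, M2=-128/111, M3=0
seg 0: a=-2, c=M0/2=0, d=(M1−M0)/(6·2)=6/37, b=Δ0−h0·(2M0+M1)/6=-61/37
seg 1: a=-4, c=M1/2=36/37, d=(M2−M1)/(6·3)=-172/999, b=Δ1−h1·(2M1+M2)/6=11/37
seg 2: a=1, c=M2/2=-64/111, d=(M3−M2)/(6·3)=64/999, b=Δ2−h2·(2M2+M3)/6=55/37
t_q=1 → seg 0, τ=1; S=-2+-61/37·τ+0·τ²+6/37·τ³=-129/37

  seg 0: a=-2 b=-61/37 c=0 d=6/37
  seg 1: a=-4 b=11/37 c=36/37 d=-172/999
  seg 2: a=1 b=55/37 c=-64/111 d=64/999
S(1) = -129/37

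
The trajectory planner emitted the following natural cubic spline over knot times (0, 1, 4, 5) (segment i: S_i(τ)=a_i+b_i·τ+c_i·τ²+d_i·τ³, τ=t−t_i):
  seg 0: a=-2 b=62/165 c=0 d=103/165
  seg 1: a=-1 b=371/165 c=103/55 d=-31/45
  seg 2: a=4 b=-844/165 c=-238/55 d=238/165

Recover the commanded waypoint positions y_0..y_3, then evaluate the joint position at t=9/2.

y_0 = S_0(0) = a_0 = -2
y_1 = S_1(0) = a_1 = -1
y_2 = S_2(0) = a_2 = 4
y_3 = S_2(1) = -4
t_q=9/2 is in segment 2 (τ=1/2); S_2(τ)=119/220

y_0=-2 y_1=-1 y_2=4 y_3=-4
S(9/2) = 119/220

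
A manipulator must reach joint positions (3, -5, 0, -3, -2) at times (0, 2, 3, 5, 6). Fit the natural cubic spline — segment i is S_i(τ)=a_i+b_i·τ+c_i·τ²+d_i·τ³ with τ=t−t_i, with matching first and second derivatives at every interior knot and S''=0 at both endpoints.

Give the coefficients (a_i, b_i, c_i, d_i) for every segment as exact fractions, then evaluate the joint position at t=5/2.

Δ: Δ0=-4, Δ1=5, Δ2=-3/2, Δ3=1
row 1: diag=6, rhs=54; c'=1/6, d'=9
row 2: denom=6−1·1/6=35/6; d'=(-39−1·9)/(35/6)=-288/35
row 3: denom=6−2·12/35=186/35; d'=(15−2·-288/35)/(186/35)=367/62
back: M3=367/62
back: M2=-288/35−12/35·367/62=-318/31
back: M1=9−1/6·-318/31=332/31
M: M0=0, M1=332/31, M2=-318/31, M3=367/62, M4=0
seg 0: a=3, c=M0/2=0, d=(M1−M0)/(6·2)=83/93, b=Δ0−h0·(2M0+M1)/6=-704/93
seg 1: a=-5, c=M1/2=166/31, d=(M2−M1)/(6·1)=-325/93, b=Δ1−h1·(2M1+M2)/6=292/93
seg 2: a=0, c=M2/2=-159/31, d=(M3−M2)/(6·2)=1003/744, b=Δ2−h2·(2M2+M3)/6=313/93
seg 3: a=-3, c=M3/2=367/124, d=(M4−M3)/(6·1)=-367/372, b=Δ3−h3·(2M3+M4)/6=-181/186
t_q=5/2 → seg 1, τ=1/2; S=-5+292/93·τ+166/31·τ²+-325/93·τ³=-627/248

  seg 0: a=3 b=-704/93 c=0 d=83/93
  seg 1: a=-5 b=292/93 c=166/31 d=-325/93
  seg 2: a=0 b=313/93 c=-159/31 d=1003/744
  seg 3: a=-3 b=-181/186 c=367/124 d=-367/372
S(5/2) = -627/248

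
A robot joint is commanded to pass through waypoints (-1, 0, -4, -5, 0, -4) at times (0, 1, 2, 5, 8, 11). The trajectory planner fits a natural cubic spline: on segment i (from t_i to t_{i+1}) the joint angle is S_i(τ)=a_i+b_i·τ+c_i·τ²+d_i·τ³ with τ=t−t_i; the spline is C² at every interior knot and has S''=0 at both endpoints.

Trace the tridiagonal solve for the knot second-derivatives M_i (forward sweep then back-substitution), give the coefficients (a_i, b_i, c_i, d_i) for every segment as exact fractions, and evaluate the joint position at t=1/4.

  seg 0: a=-1 b=1001/417 c=0 d=-584/417
  seg 1: a=0 b=-751/417 c=-584/139 d=835/417
  seg 2: a=-4 b=-1750/417 c=251/139 d=-24/139
  seg 3: a=-5 b=824/417 c=35/139 d=-148/1251
  seg 4: a=0 b=122/417 c=-113/139 d=113/1251
S(1/4) = -469/1112

Δ: Δ0=1, Δ1=-4, Δ2=-1/3, Δ3=5/3, Δ4=-4/3
row 1: diag=4, rhs=-30; c'=1/4, d'=-15/2
row 2: denom=8−1·1/4=31/4; d'=(22−1·-15/2)/(31/4)=118/31
row 3: denom=12−3·12/31=336/31; d'=(12−3·118/31)/(336/31)=3/56
row 4: denom=12−3·31/112=1251/112; d'=(-18−3·3/56)/(1251/112)=-226/139
back: M4=-226/139
back: M3=3/56−31/112·-226/139=70/139
back: M2=118/31−12/31·70/139=502/139
back: M1=-15/2−1/4·502/139=-1168/139
M: M0=0, M1=-1168/139, M2=502/139, M3=70/139, M4=-226/139, M5=0
seg 0: a=-1, c=M0/2=0, d=(M1−M0)/(6·1)=-584/417, b=Δ0−h0·(2M0+M1)/6=1001/417
seg 1: a=0, c=M1/2=-584/139, d=(M2−M1)/(6·1)=835/417, b=Δ1−h1·(2M1+M2)/6=-751/417
seg 2: a=-4, c=M2/2=251/139, d=(M3−M2)/(6·3)=-24/139, b=Δ2−h2·(2M2+M3)/6=-1750/417
seg 3: a=-5, c=M3/2=35/139, d=(M4−M3)/(6·3)=-148/1251, b=Δ3−h3·(2M3+M4)/6=824/417
seg 4: a=0, c=M4/2=-113/139, d=(M5−M4)/(6·3)=113/1251, b=Δ4−h4·(2M4+M5)/6=122/417
t_q=1/4 → seg 0, τ=1/4; S=-1+1001/417·τ+0·τ²+-584/417·τ³=-469/1112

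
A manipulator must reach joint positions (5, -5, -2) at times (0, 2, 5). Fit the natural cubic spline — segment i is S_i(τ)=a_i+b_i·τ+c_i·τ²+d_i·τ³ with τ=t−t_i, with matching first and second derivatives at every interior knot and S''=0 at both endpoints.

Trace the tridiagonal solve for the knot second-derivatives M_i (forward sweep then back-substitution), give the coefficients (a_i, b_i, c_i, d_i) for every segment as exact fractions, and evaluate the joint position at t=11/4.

  seg 0: a=5 b=-31/5 c=0 d=3/10
  seg 1: a=-5 b=-13/5 c=9/5 d=-1/5
S(11/4) = -1927/320

Δ: Δ0=-5, Δ1=1
row 1: diag=10, rhs=36; c'=3/10, d'=18/5
back: M1=18/5
M: M0=0, M1=18/5, M2=0
seg 0: a=5, c=M0/2=0, d=(M1−M0)/(6·2)=3/10, b=Δ0−h0·(2M0+M1)/6=-31/5
seg 1: a=-5, c=M1/2=9/5, d=(M2−M1)/(6·3)=-1/5, b=Δ1−h1·(2M1+M2)/6=-13/5
t_q=11/4 → seg 1, τ=3/4; S=-5+-13/5·τ+9/5·τ²+-1/5·τ³=-1927/320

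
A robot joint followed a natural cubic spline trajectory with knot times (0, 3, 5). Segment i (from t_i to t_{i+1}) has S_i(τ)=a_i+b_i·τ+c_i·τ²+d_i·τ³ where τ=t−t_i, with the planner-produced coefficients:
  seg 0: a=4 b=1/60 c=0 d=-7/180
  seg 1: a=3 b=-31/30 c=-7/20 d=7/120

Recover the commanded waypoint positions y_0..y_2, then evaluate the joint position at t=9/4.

y_0 = S_0(0) = a_0 = 4
y_1 = S_1(0) = a_1 = 3
y_2 = S_1(2) = 0
t_q=9/4 is in segment 0 (τ=9/4); S_0(τ)=4601/1280

y_0=4 y_1=3 y_2=0
S(9/4) = 4601/1280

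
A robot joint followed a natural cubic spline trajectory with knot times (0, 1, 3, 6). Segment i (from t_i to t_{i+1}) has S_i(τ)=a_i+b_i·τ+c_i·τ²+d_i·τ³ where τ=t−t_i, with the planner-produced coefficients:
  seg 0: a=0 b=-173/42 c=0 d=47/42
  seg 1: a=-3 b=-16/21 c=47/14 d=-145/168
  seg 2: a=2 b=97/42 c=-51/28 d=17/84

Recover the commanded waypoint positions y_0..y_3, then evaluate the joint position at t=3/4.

y_0 = S_0(0) = a_0 = 0
y_1 = S_1(0) = a_1 = -3
y_2 = S_2(0) = a_2 = 2
y_3 = S_2(3) = -2
t_q=3/4 is in segment 0 (τ=3/4); S_0(τ)=-335/128

y_0=0 y_1=-3 y_2=2 y_3=-2
S(3/4) = -335/128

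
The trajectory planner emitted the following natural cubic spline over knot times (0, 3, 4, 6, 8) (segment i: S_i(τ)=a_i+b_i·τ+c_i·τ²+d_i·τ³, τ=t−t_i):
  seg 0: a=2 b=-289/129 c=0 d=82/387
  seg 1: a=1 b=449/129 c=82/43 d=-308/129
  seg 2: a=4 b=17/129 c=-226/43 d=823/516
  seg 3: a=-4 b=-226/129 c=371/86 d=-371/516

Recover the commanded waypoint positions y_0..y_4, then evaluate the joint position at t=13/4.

y_0=2 y_1=1 y_2=4 y_3=-4 y_4=4
S(13/4) = 1343/688

y_0 = S_0(0) = a_0 = 2
y_1 = S_1(0) = a_1 = 1
y_2 = S_2(0) = a_2 = 4
y_3 = S_3(0) = a_3 = -4
y_4 = S_3(2) = 4
t_q=13/4 is in segment 1 (τ=1/4); S_1(τ)=1343/688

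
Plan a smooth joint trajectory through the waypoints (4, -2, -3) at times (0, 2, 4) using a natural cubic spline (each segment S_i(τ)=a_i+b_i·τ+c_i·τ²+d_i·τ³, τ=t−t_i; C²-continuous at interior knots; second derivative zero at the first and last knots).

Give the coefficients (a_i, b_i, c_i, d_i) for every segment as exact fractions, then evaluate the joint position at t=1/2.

  seg 0: a=4 b=-29/8 c=0 d=5/32
  seg 1: a=-2 b=-7/4 c=15/16 d=-5/32
S(1/2) = 565/256

Δ: Δ0=-3, Δ1=-1/2
row 1: diag=8, rhs=15; c'=1/4, d'=15/8
back: M1=15/8
M: M0=0, M1=15/8, M2=0
seg 0: a=4, c=M0/2=0, d=(M1−M0)/(6·2)=5/32, b=Δ0−h0·(2M0+M1)/6=-29/8
seg 1: a=-2, c=M1/2=15/16, d=(M2−M1)/(6·2)=-5/32, b=Δ1−h1·(2M1+M2)/6=-7/4
t_q=1/2 → seg 0, τ=1/2; S=4+-29/8·τ+0·τ²+5/32·τ³=565/256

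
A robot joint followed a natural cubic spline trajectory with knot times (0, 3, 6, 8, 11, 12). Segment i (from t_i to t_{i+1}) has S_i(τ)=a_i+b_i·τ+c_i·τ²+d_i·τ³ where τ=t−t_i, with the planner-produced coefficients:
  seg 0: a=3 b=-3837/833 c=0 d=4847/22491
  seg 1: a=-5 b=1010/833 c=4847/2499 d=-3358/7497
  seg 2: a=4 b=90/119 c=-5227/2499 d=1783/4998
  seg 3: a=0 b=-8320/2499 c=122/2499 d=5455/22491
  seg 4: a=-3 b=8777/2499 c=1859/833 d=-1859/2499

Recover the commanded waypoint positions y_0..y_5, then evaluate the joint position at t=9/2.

y_0=3 y_1=-5 y_2=4 y_3=0 y_4=-3 y_5=2
S(9/2) = -274/833

y_0 = S_0(0) = a_0 = 3
y_1 = S_1(0) = a_1 = -5
y_2 = S_2(0) = a_2 = 4
y_3 = S_3(0) = a_3 = 0
y_4 = S_4(0) = a_4 = -3
y_5 = S_4(1) = 2
t_q=9/2 is in segment 1 (τ=3/2); S_1(τ)=-274/833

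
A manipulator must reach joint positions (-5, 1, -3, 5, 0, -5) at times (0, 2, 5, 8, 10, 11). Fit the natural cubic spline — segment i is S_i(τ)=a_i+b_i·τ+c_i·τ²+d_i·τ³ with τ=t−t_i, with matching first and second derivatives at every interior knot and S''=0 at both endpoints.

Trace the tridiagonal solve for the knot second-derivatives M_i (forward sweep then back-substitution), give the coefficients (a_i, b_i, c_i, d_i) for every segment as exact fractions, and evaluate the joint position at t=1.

  seg 0: a=-5 b=6049/1419 c=0 d=-448/1419
  seg 1: a=1 b=673/1419 c=-896/473 d=611/1419
  seg 2: a=-3 b=1042/1419 c=937/473 d=-1897/4257
  seg 3: a=5 b=835/1419 c=-960/473 d=2755/11352
  seg 4: a=0 b=-13105/2838 c=-1085/1892 d=1085/5676
S(1) = -498/473

Δ: Δ0=3, Δ1=-4/3, Δ2=8/3, Δ3=-5/2, Δ4=-5
row 1: diag=10, rhs=-26; c'=3/10, d'=-13/5
row 2: denom=12−3·3/10=111/10; d'=(24−3·-13/5)/(111/10)=106/37
row 3: denom=10−3·10/37=340/37; d'=(-31−3·106/37)/(340/37)=-293/68
row 4: denom=6−2·37/170=473/85; d'=(-15−2·-293/68)/(473/85)=-1085/946
back: M4=-1085/946
back: M3=-293/68−37/170·-1085/946=-1920/473
back: M2=106/37−10/37·-1920/473=1874/473
back: M1=-13/5−3/10·1874/473=-1792/473
M: M0=0, M1=-1792/473, M2=1874/473, M3=-1920/473, M4=-1085/946, M5=0
seg 0: a=-5, c=M0/2=0, d=(M1−M0)/(6·2)=-448/1419, b=Δ0−h0·(2M0+M1)/6=6049/1419
seg 1: a=1, c=M1/2=-896/473, d=(M2−M1)/(6·3)=611/1419, b=Δ1−h1·(2M1+M2)/6=673/1419
seg 2: a=-3, c=M2/2=937/473, d=(M3−M2)/(6·3)=-1897/4257, b=Δ2−h2·(2M2+M3)/6=1042/1419
seg 3: a=5, c=M3/2=-960/473, d=(M4−M3)/(6·2)=2755/11352, b=Δ3−h3·(2M3+M4)/6=835/1419
seg 4: a=0, c=M4/2=-1085/1892, d=(M5−M4)/(6·1)=1085/5676, b=Δ4−h4·(2M4+M5)/6=-13105/2838
t_q=1 → seg 0, τ=1; S=-5+6049/1419·τ+0·τ²+-448/1419·τ³=-498/473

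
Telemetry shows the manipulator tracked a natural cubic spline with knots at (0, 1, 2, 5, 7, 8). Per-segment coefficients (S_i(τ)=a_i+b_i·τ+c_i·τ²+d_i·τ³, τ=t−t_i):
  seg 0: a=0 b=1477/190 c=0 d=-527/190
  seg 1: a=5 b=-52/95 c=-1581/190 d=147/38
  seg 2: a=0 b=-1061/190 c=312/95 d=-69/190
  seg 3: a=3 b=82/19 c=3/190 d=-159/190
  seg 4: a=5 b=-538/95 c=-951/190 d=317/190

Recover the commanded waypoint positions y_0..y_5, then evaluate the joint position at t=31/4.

y_0=0 y_1=5 y_2=0 y_3=3 y_4=5 y_5=-4
S(31/4) = -3305/2432

y_0 = S_0(0) = a_0 = 0
y_1 = S_1(0) = a_1 = 5
y_2 = S_2(0) = a_2 = 0
y_3 = S_3(0) = a_3 = 3
y_4 = S_4(0) = a_4 = 5
y_5 = S_4(1) = -4
t_q=31/4 is in segment 4 (τ=3/4); S_4(τ)=-3305/2432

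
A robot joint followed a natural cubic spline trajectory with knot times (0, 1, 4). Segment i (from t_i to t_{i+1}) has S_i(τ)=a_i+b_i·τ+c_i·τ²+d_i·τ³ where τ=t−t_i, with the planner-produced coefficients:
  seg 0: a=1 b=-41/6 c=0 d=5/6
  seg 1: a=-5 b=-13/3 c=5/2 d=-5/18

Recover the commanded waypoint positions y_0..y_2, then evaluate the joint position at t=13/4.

y_0=1 y_1=-5 y_2=-3
S(13/4) = -673/128

y_0 = S_0(0) = a_0 = 1
y_1 = S_1(0) = a_1 = -5
y_2 = S_1(3) = -3
t_q=13/4 is in segment 1 (τ=9/4); S_1(τ)=-673/128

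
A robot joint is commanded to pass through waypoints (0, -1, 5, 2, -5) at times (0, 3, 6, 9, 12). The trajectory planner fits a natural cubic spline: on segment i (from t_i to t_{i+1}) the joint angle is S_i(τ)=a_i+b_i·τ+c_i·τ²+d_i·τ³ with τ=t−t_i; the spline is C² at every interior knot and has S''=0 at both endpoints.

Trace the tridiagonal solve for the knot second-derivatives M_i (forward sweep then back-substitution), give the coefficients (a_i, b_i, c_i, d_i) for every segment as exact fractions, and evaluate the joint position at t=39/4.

  seg 0: a=0 b=-193/168 c=0 d=137/1512
  seg 1: a=-1 b=109/84 c=137/168 d=-293/1512
  seg 2: a=5 b=23/24 c=-13/14 d=139/1512
  seg 3: a=2 b=-179/84 c=-17/168 d=17/1512
S(39/4) = 179/512

Δ: Δ0=-1/3, Δ1=2, Δ2=-1, Δ3=-7/3
row 1: diag=12, rhs=14; c'=1/4, d'=7/6
row 2: denom=12−3·1/4=45/4; d'=(-18−3·7/6)/(45/4)=-86/45
row 3: denom=12−3·4/15=56/5; d'=(-8−3·-86/45)/(56/5)=-17/84
back: M3=-17/84
back: M2=-86/45−4/15·-17/84=-13/7
back: M1=7/6−1/4·-13/7=137/84
M: M0=0, M1=137/84, M2=-13/7, M3=-17/84, M4=0
seg 0: a=0, c=M0/2=0, d=(M1−M0)/(6·3)=137/1512, b=Δ0−h0·(2M0+M1)/6=-193/168
seg 1: a=-1, c=M1/2=137/168, d=(M2−M1)/(6·3)=-293/1512, b=Δ1−h1·(2M1+M2)/6=109/84
seg 2: a=5, c=M2/2=-13/14, d=(M3−M2)/(6·3)=139/1512, b=Δ2−h2·(2M2+M3)/6=23/24
seg 3: a=2, c=M3/2=-17/168, d=(M4−M3)/(6·3)=17/1512, b=Δ3−h3·(2M3+M4)/6=-179/84
t_q=39/4 → seg 3, τ=3/4; S=2+-179/84·τ+-17/168·τ²+17/1512·τ³=179/512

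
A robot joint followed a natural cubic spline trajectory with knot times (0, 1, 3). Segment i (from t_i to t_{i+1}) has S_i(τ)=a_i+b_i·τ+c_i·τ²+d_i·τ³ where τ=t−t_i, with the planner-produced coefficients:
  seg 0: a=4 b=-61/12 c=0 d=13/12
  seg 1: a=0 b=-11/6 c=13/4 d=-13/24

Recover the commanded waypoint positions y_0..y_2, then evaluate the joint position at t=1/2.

y_0=4 y_1=0 y_2=5
S(1/2) = 51/32

y_0 = S_0(0) = a_0 = 4
y_1 = S_1(0) = a_1 = 0
y_2 = S_1(2) = 5
t_q=1/2 is in segment 0 (τ=1/2); S_0(τ)=51/32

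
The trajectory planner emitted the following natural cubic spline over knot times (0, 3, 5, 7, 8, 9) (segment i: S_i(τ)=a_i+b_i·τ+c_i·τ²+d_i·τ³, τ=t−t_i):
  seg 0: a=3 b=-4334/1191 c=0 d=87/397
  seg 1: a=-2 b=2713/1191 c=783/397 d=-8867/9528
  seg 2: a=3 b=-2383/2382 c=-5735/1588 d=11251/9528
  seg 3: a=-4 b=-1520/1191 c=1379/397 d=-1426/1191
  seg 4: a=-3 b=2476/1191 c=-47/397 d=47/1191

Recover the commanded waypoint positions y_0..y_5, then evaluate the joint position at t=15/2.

y_0=3 y_1=-2 y_2=3 y_3=-4 y_4=-3 y_5=-1
S(15/2) = -1556/397

y_0 = S_0(0) = a_0 = 3
y_1 = S_1(0) = a_1 = -2
y_2 = S_2(0) = a_2 = 3
y_3 = S_3(0) = a_3 = -4
y_4 = S_4(0) = a_4 = -3
y_5 = S_4(1) = -1
t_q=15/2 is in segment 3 (τ=1/2); S_3(τ)=-1556/397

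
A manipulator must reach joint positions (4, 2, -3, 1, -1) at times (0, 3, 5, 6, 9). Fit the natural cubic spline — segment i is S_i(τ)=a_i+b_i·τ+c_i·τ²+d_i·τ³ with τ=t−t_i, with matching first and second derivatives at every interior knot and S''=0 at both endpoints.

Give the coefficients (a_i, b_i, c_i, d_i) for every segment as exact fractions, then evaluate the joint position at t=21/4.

  seg 0: a=4 b=613/876 c=0 d=-133/876
  seg 1: a=2 b=-1489/438 c=-399/292 d=1591/1752
  seg 2: a=-3 b=445/219 c=298/73 d=-463/219
  seg 3: a=1 b=844/219 c=-165/73 d=55/219
S(21/4) = -10605/4672

Δ: Δ0=-2/3, Δ1=-5/2, Δ2=4, Δ3=-2/3
row 1: diag=10, rhs=-11; c'=1/5, d'=-11/10
row 2: denom=6−2·1/5=28/5; d'=(39−2·-11/10)/(28/5)=103/14
row 3: denom=8−1·5/28=219/28; d'=(-28−1·103/14)/(219/28)=-330/73
back: M3=-330/73
back: M2=103/14−5/28·-330/73=596/73
back: M1=-11/10−1/5·596/73=-399/146
M: M0=0, M1=-399/146, M2=596/73, M3=-330/73, M4=0
seg 0: a=4, c=M0/2=0, d=(M1−M0)/(6·3)=-133/876, b=Δ0−h0·(2M0+M1)/6=613/876
seg 1: a=2, c=M1/2=-399/292, d=(M2−M1)/(6·2)=1591/1752, b=Δ1−h1·(2M1+M2)/6=-1489/438
seg 2: a=-3, c=M2/2=298/73, d=(M3−M2)/(6·1)=-463/219, b=Δ2−h2·(2M2+M3)/6=445/219
seg 3: a=1, c=M3/2=-165/73, d=(M4−M3)/(6·3)=55/219, b=Δ3−h3·(2M3+M4)/6=844/219
t_q=21/4 → seg 2, τ=1/4; S=-3+445/219·τ+298/73·τ²+-463/219·τ³=-10605/4672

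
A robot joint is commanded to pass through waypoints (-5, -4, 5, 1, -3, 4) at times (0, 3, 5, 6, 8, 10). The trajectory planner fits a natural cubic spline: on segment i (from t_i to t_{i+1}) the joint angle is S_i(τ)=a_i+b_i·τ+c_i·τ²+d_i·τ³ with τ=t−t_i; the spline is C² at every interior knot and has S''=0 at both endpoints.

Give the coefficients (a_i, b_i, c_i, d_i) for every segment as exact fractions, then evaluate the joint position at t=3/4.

Δ: Δ0=1/3, Δ1=9/2, Δ2=-4, Δ3=-2, Δ4=7/2
row 1: diag=10, rhs=25; c'=1/5, d'=5/2
row 2: denom=6−2·1/5=28/5; d'=(-51−2·5/2)/(28/5)=-10
row 3: denom=6−1·5/28=163/28; d'=(12−1·-10)/(163/28)=616/163
row 4: denom=8−2·56/163=1192/163; d'=(33−2·616/163)/(1192/163)=4147/1192
back: M4=4147/1192
back: M3=616/163−56/163·4147/1192=385/149
back: M2=-10−5/28·385/149=-6235/596
back: M1=5/2−1/5·-6235/596=2737/596
M: M0=0, M1=2737/596, M2=-6235/596, M3=385/149, M4=4147/1192, M5=0
seg 0: a=-5, c=M0/2=0, d=(M1−M0)/(6·3)=2737/10728, b=Δ0−h0·(2M0+M1)/6=-7019/3576
seg 1: a=-4, c=M1/2=2737/1192, d=(M2−M1)/(6·2)=-2243/1788, b=Δ1−h1·(2M1+M2)/6=8807/1788
seg 2: a=5, c=M2/2=-6235/1192, d=(M3−M2)/(6·1)=7775/3576, b=Δ2−h2·(2M2+M3)/6=-1687/1788
seg 3: a=1, c=M3/2=385/298, d=(M4−M3)/(6·2)=1067/14304, b=Δ3−h3·(2M3+M4)/6=-17459/3576
seg 4: a=-3, c=M4/2=4147/2384, d=(M5−M4)/(6·2)=-4147/14304, b=Δ4−h4·(2M4+M5)/6=2111/1788
t_q=3/4 → seg 0, τ=3/4; S=-5+-7019/3576·τ+0·τ²+2737/10728·τ³=-485533/76288

  seg 0: a=-5 b=-7019/3576 c=0 d=2737/10728
  seg 1: a=-4 b=8807/1788 c=2737/1192 d=-2243/1788
  seg 2: a=5 b=-1687/1788 c=-6235/1192 d=7775/3576
  seg 3: a=1 b=-17459/3576 c=385/298 d=1067/14304
  seg 4: a=-3 b=2111/1788 c=4147/2384 d=-4147/14304
S(3/4) = -485533/76288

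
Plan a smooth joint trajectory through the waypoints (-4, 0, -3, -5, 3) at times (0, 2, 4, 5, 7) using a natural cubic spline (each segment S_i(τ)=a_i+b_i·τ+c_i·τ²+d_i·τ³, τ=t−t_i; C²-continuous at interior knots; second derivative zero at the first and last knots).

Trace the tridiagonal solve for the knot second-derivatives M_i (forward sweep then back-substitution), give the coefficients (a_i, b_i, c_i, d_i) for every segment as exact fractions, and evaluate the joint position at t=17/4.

Δ: Δ0=2, Δ1=-3/2, Δ2=-2, Δ3=4
row 1: diag=8, rhs=-21; c'=1/4, d'=-21/8
row 2: denom=6−2·1/4=11/2; d'=(-3−2·-21/8)/(11/2)=9/22
row 3: denom=6−1·2/11=64/11; d'=(36−1·9/22)/(64/11)=783/128
back: M3=783/128
back: M2=9/22−2/11·783/128=-45/64
back: M1=-21/8−1/4·-45/64=-627/256
M: M0=0, M1=-627/256, M2=-45/64, M3=783/128, M4=0
seg 0: a=-4, c=M0/2=0, d=(M1−M0)/(6·2)=-209/1024, b=Δ0−h0·(2M0+M1)/6=721/256
seg 1: a=0, c=M1/2=-627/512, d=(M2−M1)/(6·2)=149/1024, b=Δ1−h1·(2M1+M2)/6=47/128
seg 2: a=-3, c=M2/2=-45/128, d=(M3−M2)/(6·1)=291/256, b=Δ2−h2·(2M2+M3)/6=-713/256
seg 3: a=-5, c=M3/2=783/256, d=(M4−M3)/(6·2)=-261/512, b=Δ3−h3·(2M3+M4)/6=-5/64
t_q=17/4 → seg 2, τ=1/4; S=-3+-713/256·τ+-45/128·τ²+291/256·τ³=-60629/16384

  seg 0: a=-4 b=721/256 c=0 d=-209/1024
  seg 1: a=0 b=47/128 c=-627/512 d=149/1024
  seg 2: a=-3 b=-713/256 c=-45/128 d=291/256
  seg 3: a=-5 b=-5/64 c=783/256 d=-261/512
S(17/4) = -60629/16384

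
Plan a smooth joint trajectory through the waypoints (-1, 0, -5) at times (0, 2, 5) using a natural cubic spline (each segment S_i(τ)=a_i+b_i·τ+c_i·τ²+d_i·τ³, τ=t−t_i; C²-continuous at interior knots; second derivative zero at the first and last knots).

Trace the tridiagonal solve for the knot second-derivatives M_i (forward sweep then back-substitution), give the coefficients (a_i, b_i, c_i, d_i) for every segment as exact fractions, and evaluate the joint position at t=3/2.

  seg 0: a=-1 b=14/15 c=0 d=-13/120
  seg 1: a=0 b=-11/30 c=-13/20 d=13/180
S(3/2) = 11/320

Δ: Δ0=1/2, Δ1=-5/3
row 1: diag=10, rhs=-13; c'=3/10, d'=-13/10
back: M1=-13/10
M: M0=0, M1=-13/10, M2=0
seg 0: a=-1, c=M0/2=0, d=(M1−M0)/(6·2)=-13/120, b=Δ0−h0·(2M0+M1)/6=14/15
seg 1: a=0, c=M1/2=-13/20, d=(M2−M1)/(6·3)=13/180, b=Δ1−h1·(2M1+M2)/6=-11/30
t_q=3/2 → seg 0, τ=3/2; S=-1+14/15·τ+0·τ²+-13/120·τ³=11/320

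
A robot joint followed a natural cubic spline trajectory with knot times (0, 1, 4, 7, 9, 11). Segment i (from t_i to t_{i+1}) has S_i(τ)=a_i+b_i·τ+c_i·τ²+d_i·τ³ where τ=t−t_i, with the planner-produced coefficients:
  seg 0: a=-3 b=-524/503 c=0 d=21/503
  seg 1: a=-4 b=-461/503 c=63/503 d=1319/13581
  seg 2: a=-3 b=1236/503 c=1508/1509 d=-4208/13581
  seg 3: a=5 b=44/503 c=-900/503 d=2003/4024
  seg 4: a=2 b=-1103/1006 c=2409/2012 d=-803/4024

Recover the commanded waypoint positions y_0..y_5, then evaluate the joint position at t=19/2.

y_0=-3 y_1=-4 y_2=-3 y_3=5 y_4=2 y_5=3
S(19/2) = 55569/32192

y_0 = S_0(0) = a_0 = -3
y_1 = S_1(0) = a_1 = -4
y_2 = S_2(0) = a_2 = -3
y_3 = S_3(0) = a_3 = 5
y_4 = S_4(0) = a_4 = 2
y_5 = S_4(2) = 3
t_q=19/2 is in segment 4 (τ=1/2); S_4(τ)=55569/32192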